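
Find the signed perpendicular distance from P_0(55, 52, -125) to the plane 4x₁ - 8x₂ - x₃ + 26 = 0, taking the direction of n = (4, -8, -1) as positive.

n·P_0 − (-26) = -45.
|n| = 9, so the signed distance is -45/9 = -5.

-5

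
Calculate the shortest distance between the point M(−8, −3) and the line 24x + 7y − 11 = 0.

224/25

The normal to the line is n = (24, 7) with |n| = 25.
|n·M − 11| = |-213 − 11| = 224, so the distance is 224/25.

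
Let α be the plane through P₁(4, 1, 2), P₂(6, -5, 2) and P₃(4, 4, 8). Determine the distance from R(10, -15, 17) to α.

11√41/41

P₁P₂ = (2, -6, 0) and P₁P₃ = (0, 3, 6), so a normal is n = P₁P₂ × P₁P₃ = (-36, -12, 6).
n = (-36, -12, 6); n·P − (-144) = 66; |n| = 6√41; distance = 66/(6√41) = 11√41/41.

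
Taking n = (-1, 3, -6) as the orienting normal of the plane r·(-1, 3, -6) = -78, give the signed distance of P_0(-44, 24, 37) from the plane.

-28/√46

n·P_0 − (-78) = -28.
|n| = √46, so the signed distance is -28/√46.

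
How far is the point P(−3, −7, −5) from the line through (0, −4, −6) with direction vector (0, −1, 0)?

Direction vector d = (0, −1, 0).
AP = (−3, −3, 1); AP·d = 3, |AP|² = 19, |d|² = 1.
distance² = |AP|² − (AP·d)²/|d|² = 19 − 9/1 = 10, so the distance is √10.

√10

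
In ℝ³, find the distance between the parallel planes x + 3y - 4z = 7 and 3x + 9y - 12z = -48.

Divide the second equation by 3 to match normals: x + 3y - 4z = -16.
Both planes have normal n = (1, 3, -4), |n| = √26. Any point on the first plane is at distance |(-16) − 7|/|n| = 23/√26 = 23√26/26 from the second.

23/√26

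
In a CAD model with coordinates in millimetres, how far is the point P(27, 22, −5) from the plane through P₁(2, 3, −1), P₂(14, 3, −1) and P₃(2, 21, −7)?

7√10/10

P₁P₂ = (12, 0, 0) and P₁P₃ = (0, 18, −6), so a normal is n = P₁P₂ × P₁P₃ = (0, 72, 216).
Then n·(27, 22, −5) − 0 = 504.
|n| = √(0 + 5184 + 46656) = 72√10, so the distance is |504|/(72√10) = 7/√10.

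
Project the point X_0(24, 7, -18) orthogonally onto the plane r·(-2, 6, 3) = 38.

(20, 19, -12)

The perpendicular from X_0 has direction n = (-2, 6, 3): r = (24, 7, -18) + μ(-2, 6, 3).
Substitute into the plane: n·(X_0 + μn) = 38 gives -60 + 49μ = 38, so μ = 2.
Foot = (24, 7, -18) + 2·(-2, 6, 3) = (20, 19, -12).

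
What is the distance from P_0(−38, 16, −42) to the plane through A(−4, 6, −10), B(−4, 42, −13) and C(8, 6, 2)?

AB = (0, 36, −3) and AC = (12, 0, 12), so a normal is n = AB × AC = (432, −36, −432).
n = (432, −36, −432); n·P − 2376 = -1224; |n| = 612; distance = 1224/612 = 2.

2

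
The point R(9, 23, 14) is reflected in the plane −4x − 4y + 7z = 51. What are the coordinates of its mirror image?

n = (−4, −4, 7), |n|² = 81, n·R − 51 = -81, so t = -81/81 = -1.
Foot F = R − (-1)·n = (5, 19, 21); the reflection is 2F − R = (1, 15, 28).

(1, 15, 28)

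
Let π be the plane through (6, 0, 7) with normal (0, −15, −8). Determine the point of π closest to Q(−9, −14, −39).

The perpendicular from Q has direction n = (0, −15, −8): r = (−9, −14, −39) + t(0, −15, −8).
Substitute into the plane: n·(Q + tn) = -56 gives 522 + 289t = -56, so t = -2.
Foot = (−9, −14, −39) + (-2)·(0, −15, −8) = (−9, 16, −23).

(-9, 16, -23)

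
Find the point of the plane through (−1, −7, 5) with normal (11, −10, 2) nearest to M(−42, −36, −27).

The perpendicular from M has direction n = (11, −10, 2): r = (−42, −36, −27) + t(11, −10, 2).
Substitute into the plane: n·(M + tn) = 69 gives -156 + 225t = 69, so t = 1.
Foot = (−42, −36, −27) + 1·(11, −10, 2) = (−31, −46, −25).

(-31, -46, -25)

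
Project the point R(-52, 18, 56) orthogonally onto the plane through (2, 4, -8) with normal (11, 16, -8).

The perpendicular from R has direction n = (11, 16, -8): r = (-52, 18, 56) + λ(11, 16, -8).
Substitute into the plane: n·(R + λn) = 150 gives -732 + 441λ = 150, so λ = 2.
Foot = (-52, 18, 56) + 2·(11, 16, -8) = (-30, 50, 40).

(-30, 50, 40)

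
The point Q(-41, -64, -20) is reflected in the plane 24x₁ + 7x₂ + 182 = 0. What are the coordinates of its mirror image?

(55, -36, -20)

n = (24, 7, 0), |n|² = 625, n·Q − (-182) = -1250, so t = -1250/625 = -2.
Foot F = Q − (-2)·n = (7, -50, -20); the reflection is 2F − Q = (55, -36, -20).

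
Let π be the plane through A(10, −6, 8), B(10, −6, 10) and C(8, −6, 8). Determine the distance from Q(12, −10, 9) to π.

AB = (0, 0, 2) and AC = (−2, 0, 0), so a normal is n = AB × AC = (0, −4, 0).
Then n·(12, −10, 9) − 24 = 16.
|n| = √(0 + 16 + 0) = 4, so the distance is |16|/4 = 4.

4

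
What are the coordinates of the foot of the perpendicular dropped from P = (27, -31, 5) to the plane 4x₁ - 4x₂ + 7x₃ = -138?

The perpendicular from P has direction n = (4, -4, 7): r = (27, -31, 5) + t(4, -4, 7).
Substitute into the plane: n·(P + tn) = -138 gives 267 + 81t = -138, so t = -5.
Foot = (27, -31, 5) + (-5)·(4, -4, 7) = (7, -11, -30).

(7, -11, -30)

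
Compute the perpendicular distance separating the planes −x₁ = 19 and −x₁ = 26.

7

Both planes have normal n = (−1, 0, 0), |n| = 1. Any point on the first plane is at distance |26 − 19|/|n| = 7/1 = 7 from the second.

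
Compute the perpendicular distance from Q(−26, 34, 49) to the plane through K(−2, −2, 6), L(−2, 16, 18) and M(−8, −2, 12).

15/√22

KL = (0, 18, 12) and KM = (−6, 0, 6), so a normal is n = KL × KM = (108, −72, 108).
n = (108, −72, 108); n·P − 576 = -540; |n| = 36√22; distance = 540/(36√22) = 15√22/22.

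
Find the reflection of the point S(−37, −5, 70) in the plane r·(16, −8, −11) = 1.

With n = (16, −8, −11), the signed offset is (n·S − 1)/|n|² = -1323/441 = -3.
S' = S − 2t·n = (−37, −5, 70) − (-6)·(16, −8, −11) = (59, −53, 4).

(59, -53, 4)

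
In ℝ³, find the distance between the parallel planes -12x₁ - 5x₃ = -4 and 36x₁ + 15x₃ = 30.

Divide the second equation by -3 to match normals: -12x₁ - 5x₃ = -10.
Both planes have normal n = (-12, 0, -5), |n| = 13. Any point on the first plane is at distance |(-10) − (-4)|/|n| = 6/13 from the second.

6/13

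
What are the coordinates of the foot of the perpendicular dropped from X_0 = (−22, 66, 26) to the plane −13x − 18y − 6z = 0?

(-48, 30, 14)

n = (−13, −18, −6), |n|² = 529, and n·X_0 − 0 = -1058.
t = -1058/529 = -2, so the foot is X_0 − t·n = (−22, 66, 26) − (-2)·(−13, −18, −6) = (−48, 30, 14).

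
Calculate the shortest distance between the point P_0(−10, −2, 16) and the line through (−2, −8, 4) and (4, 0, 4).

2√61

A direction vector is d = (6, 8, 0).
AP = (−8, 6, 12); AP·d = 0, |AP|² = 244, |d|² = 100.
distance² = |AP|² − (AP·d)²/|d|² = 244 − 0/100 = 244, so the distance is 2√61.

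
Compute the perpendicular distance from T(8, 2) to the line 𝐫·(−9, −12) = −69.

9/5

The normal to the line is n = (−9, −12) with |n| = 15.
|n·T − (-69)| = |-96 − (-69)| = 27, so the distance is 27/15 = 9/5.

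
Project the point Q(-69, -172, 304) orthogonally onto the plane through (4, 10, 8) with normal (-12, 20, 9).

(-1773/25, -844/5, 7636/25)

The perpendicular from Q has direction n = (-12, 20, 9): r = (-69, -172, 304) + λ(-12, 20, 9).
Substitute into the plane: n·(Q + λn) = 224 gives 124 + 625λ = 224, so λ = 4/25.
Foot = (-69, -172, 304) + (4/25)·(-12, 20, 9) = (-1773/25, -844/5, 7636/25).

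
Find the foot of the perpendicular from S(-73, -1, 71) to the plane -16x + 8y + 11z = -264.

(7, -41, 16)

n = (-16, 8, 11), |n|² = 441, and n·S − (-264) = 2205.
t = 2205/441 = 5, so the foot is S − t·n = (-73, -1, 71) − 5·(-16, 8, 11) = (7, -41, 16).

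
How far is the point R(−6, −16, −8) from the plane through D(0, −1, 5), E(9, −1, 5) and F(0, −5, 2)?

DE = (9, 0, 0) and DF = (0, −4, −3), so a normal is n = DE × DF = (0, 27, −36).
d = |27·(-16) + (-36)·(-8) − (-207)| / √(0 + 729 + 1296) = |63| / 45 = 7/5.

7/5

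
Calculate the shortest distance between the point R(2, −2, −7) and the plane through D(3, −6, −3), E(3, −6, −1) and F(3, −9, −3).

DE = (0, 0, 2) and DF = (0, −3, 0), so a normal is n = DE × DF = (6, 0, 0).
Then n·(2, −2, −7) − 18 = −6.
|n| = √(36 + 0 + 0) = 6, so the distance is |-6|/6 = 1.

1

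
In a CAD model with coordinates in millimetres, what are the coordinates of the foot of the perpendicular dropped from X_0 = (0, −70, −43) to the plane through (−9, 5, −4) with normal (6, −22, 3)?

The perpendicular from X_0 has direction n = (6, −22, 3): r = (0, −70, −43) + μ(6, −22, 3).
Substitute into the plane: n·(X_0 + μn) = -176 gives 1411 + 529μ = -176, so μ = -3.
Foot = (0, −70, −43) + (-3)·(6, −22, 3) = (−18, −4, −52).

(-18, -4, -52)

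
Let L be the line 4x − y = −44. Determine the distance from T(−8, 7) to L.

The normal to the line is n = (4, −1) with |n| = √17.
|n·T − (-44)| = |-39 − (-44)| = 5, so the distance is 5/√17.

5√17/17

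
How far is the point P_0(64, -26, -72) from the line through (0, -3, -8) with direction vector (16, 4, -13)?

Direction vector d = (16, 4, -13).
AP = (64, -23, -64); AP·d = 1764, |AP|² = 8721, |d|² = 441.
distance² = |AP|² − (AP·d)²/|d|² = 8721 − 3111696/441 = 1665, so the distance is 3√185.

3√185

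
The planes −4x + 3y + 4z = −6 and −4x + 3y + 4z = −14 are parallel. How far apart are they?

With common normal n = (−4, 3, 4) (|n| = √41), the distance is |(-6) − (-14)|/|n| = 8/√41.

8√41/41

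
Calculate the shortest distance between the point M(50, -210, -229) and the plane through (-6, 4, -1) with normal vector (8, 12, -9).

The plane has equation n·(r − (-6, 4, -1)) = 0, i.e. n·r = 9.
d = |8·50 + 12·(-210) + (-9)·(-229) − 9| / √(64 + 144 + 81) = |-68| / 17 = 4.

4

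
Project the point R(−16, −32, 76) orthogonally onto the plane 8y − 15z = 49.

(-16, 8, 1)

The perpendicular from R has direction n = (0, 8, −15): r = (−16, −32, 76) + μ(0, 8, −15).
Substitute into the plane: n·(R + μn) = 49 gives -1396 + 289μ = 49, so μ = 5.
Foot = (−16, −32, 76) + 5·(0, 8, −15) = (−16, 8, 1).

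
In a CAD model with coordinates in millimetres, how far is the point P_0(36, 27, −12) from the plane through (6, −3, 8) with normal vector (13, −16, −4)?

The plane has equation n·(r − (6, −3, 8)) = 0, i.e. n·r = 94.
Then n·(36, 27, −12) − 94 = −10.
|n| = √(169 + 256 + 16) = 21, so the distance is |-10|/21 = 10/21.

10/21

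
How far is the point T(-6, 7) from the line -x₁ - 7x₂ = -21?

11√2/5

The normal to the line is n = (-1, -7) with |n| = 5√2.
|n·T − (-21)| = |-43 − (-21)| = 22, so the distance is 22/(5√2) = 11√2/5.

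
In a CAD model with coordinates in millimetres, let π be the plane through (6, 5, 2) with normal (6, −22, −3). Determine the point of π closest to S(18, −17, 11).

n = (6, −22, −3), |n|² = 529, and n·S − (-80) = 529.
t = 529/529 = 1, so the foot is S − t·n = (18, −17, 11) − 1·(6, −22, −3) = (12, 5, 14).

(12, 5, 14)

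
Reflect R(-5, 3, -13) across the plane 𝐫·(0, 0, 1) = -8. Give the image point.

(-5, 3, -3)

n = (0, 0, 1), |n|² = 1, n·R − (-8) = -5, so t = -5/1 = -5.
Foot F = R − (-5)·n = (-5, 3, -8); the reflection is 2F − R = (-5, 3, -3).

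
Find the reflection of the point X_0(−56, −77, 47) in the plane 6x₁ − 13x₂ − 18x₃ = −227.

With n = (6, −13, −18), the signed offset is (n·X_0 − (-227))/|n|² = 46/529 = 2/23.
X_0' = X_0 − 2t·n = (−56, −77, 47) − (4/23)·(6, −13, −18) = (−1312/23, −1719/23, 1153/23).

(-1312/23, -1719/23, 1153/23)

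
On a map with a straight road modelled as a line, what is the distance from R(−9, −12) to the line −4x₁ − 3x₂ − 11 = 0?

61/5

d = |(-4)·(-9) + (-3)·(-12) − 11| / √(16 + 9) = |61|/5 = 61/5.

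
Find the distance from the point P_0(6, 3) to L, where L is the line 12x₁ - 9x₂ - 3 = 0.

d = |12·6 + (-9)·3 − 3| / √(144 + 81) = |42|/15 = 14/5.

14/5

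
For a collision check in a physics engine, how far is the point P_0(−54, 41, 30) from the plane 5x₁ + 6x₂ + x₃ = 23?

17√62/62

Normal vector n = (5, 6, 1), and n·(−54, 41, 30) − 23 = −17.
|n| = √(25 + 36 + 1) = √62, so the distance is |-17|/√62 = 17/√62.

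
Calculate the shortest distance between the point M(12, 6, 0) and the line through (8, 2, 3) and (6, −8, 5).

A direction vector is d = (−2, −10, 2).
AP = (4, 4, −3), and AP × d = (−22, −2, −32).
|AP × d|² = 1512 and |d|² = 108, so the distance is √(1512/108) = √14.

√14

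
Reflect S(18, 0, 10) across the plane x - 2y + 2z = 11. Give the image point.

With n = (1, -2, 2), the signed offset is (n·S − 11)/|n|² = 27/9 = 3.
S' = S − 2t·n = (18, 0, 10) − 6·(1, -2, 2) = (12, 12, -2).

(12, 12, -2)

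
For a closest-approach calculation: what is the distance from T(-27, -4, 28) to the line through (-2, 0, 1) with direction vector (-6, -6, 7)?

Direction vector d = (-6, -6, 7).
AP = (-25, -4, 27), and AP × d = (134, 13, 126).
|AP × d|² = 34001 and |d|² = 121, so the distance is √(34001/121) = √281.

√281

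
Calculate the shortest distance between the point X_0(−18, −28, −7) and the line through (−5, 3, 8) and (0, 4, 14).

A direction vector is d = (5, 1, 6).
AP = (−13, −31, −15); AP·d = -186, |AP|² = 1355, |d|² = 62.
distance² = |AP|² − (AP·d)²/|d|² = 1355 − 34596/62 = 797, so the distance is √797.

√797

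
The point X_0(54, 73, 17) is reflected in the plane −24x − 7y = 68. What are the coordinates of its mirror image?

(-90, 31, 17)

n = (−24, −7, 0), |n|² = 625, n·X_0 − 68 = -1875, so t = -1875/625 = -3.
Foot F = X_0 − (-3)·n = (−18, 52, 17); the reflection is 2F − X_0 = (−90, 31, 17).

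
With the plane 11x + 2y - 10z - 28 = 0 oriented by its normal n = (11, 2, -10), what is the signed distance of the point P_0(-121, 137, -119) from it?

n·P_0 − 28 = 105.
|n| = 15, so the signed distance is 105/15 = 7.

7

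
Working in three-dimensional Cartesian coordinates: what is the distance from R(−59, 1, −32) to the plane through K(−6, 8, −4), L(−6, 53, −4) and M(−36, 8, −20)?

KL = (0, 45, 0) and KM = (−30, 0, −16), so a normal is n = KL × KM = (−720, 0, 1350).
n = (−720, 0, 1350); n·P − (-1080) = 360; |n| = 1530; distance = 360/1530 = 4/17.

4/17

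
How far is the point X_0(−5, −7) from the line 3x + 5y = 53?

103√34/34

d = |3·(-5) + 5·(-7) − 53| / √(9 + 25) = |-103|/√34 = 103√34/34.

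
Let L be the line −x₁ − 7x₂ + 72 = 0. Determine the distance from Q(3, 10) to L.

1/(5√2)

d = |(-1)·3 + (-7)·10 − (-72)| / √(1 + 49) = |-1|/(5√2) = √2/10.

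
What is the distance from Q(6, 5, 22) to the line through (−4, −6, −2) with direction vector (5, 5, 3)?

Direction vector d = (5, 5, 3).
AP = (10, 11, 24), and AP × d = (−87, 90, −5).
|AP × d|² = 15694 and |d|² = 59, so the distance is √(15694/59) = √266.

√266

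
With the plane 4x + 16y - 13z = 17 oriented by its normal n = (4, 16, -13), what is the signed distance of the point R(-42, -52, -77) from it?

-16/21

n·R − 17 = -16.
|n| = 21, so the signed distance is -16/21.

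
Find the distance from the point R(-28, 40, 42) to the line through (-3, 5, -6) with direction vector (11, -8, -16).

√185

Direction vector d = (11, -8, -16).
AP = (-25, 35, 48), and AP × d = (-176, 128, -185).
|AP × d|² = 81585 and |d|² = 441, so the distance is √(81585/441) = √185.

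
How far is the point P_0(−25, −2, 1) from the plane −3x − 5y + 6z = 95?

n = (−3, −5, 6); n·P − 95 = -4; |n| = √70; distance = 4/√70.

4/√70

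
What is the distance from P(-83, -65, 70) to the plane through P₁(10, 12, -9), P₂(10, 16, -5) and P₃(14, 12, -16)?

3

P₁P₂ = (0, 4, 4) and P₁P₃ = (4, 0, -7), so a normal is n = P₁P₂ × P₁P₃ = (-28, 16, -16).
d = |(-28)·(-83) + 16·(-65) + (-16)·70 − 56| / √(784 + 256 + 256) = |108| / 36 = 3.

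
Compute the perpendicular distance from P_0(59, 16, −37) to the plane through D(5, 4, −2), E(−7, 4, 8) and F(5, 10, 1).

12√70/35

DE = (−12, 0, 10) and DF = (0, 6, 3), so a normal is n = DE × DF = (−60, 36, −72).
d = |(-60)·59 + 36·16 + (-72)·(-37) − (-12)| / √(3600 + 1296 + 5184) = |-288| / (12√70) = 12√70/35.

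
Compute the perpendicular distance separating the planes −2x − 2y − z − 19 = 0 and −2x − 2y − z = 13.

2

With common normal n = (−2, −2, −1) (|n| = 3), the distance is |19 − 13|/|n| = 6/3 = 2.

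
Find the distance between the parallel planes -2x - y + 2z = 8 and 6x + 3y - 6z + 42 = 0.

Divide the second equation by -3 to match normals: -2x - y + 2z = 14.
With common normal n = (-2, -1, 2) (|n| = 3), the distance is |8 − 14|/|n| = 6/3 = 2.

2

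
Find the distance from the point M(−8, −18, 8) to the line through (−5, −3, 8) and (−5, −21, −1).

A direction vector is d = (0, −18, −9).
AP = (−3, −15, 0); AP·d = 270, |AP|² = 234, |d|² = 405.
distance² = |AP|² − (AP·d)²/|d|² = 234 − 72900/405 = 54, so the distance is 3√6.

3√6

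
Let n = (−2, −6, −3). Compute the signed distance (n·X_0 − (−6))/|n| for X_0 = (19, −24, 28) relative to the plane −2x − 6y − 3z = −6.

n·X_0 − (-6) = 28.
|n| = 7, so the signed distance is 28/7 = 4.

4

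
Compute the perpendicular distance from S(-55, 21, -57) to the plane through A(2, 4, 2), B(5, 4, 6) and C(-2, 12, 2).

AB = (3, 0, 4) and AC = (-4, 8, 0), so a normal is n = AB × AC = (-32, -16, 24).
Then n·(-55, 21, -57) - (-80) = 136.
|n| = √(1024 + 256 + 576) = 8√29, so the distance is |136|/(8√29) = 17/√29.

17√29/29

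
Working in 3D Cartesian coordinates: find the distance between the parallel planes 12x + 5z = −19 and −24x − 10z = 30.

4/13

Divide the second equation by -2 to match normals: 12x + 5z = -15.
With common normal n = (12, 0, 5) (|n| = 13), the distance is |(-19) − (-15)|/|n| = 4/13.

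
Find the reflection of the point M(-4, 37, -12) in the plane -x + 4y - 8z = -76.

n = (-1, 4, -8), |n|² = 81, n·M − (-76) = 324, so t = 324/81 = 4.
Foot F = M − 4·n = (0, 21, 20); the reflection is 2F − M = (4, 5, 52).

(4, 5, 52)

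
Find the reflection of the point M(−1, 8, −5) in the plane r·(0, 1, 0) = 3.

With n = (0, 1, 0), the signed offset is (n·M − 3)/|n|² = 5/1 = 5.
M' = M − 2t·n = (−1, 8, −5) − 10·(0, 1, 0) = (−1, −2, −5).

(-1, -2, -5)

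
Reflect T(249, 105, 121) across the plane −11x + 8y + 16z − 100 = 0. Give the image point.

(1721/7, 751/7, 879/7)

n = (−11, 8, 16), |n|² = 441, n·T − 100 = -63, so t = -63/441 = -1/7.
Foot F = T − (-1/7)·n = (1732/7, 743/7, 863/7); the reflection is 2F − T = (1721/7, 751/7, 879/7).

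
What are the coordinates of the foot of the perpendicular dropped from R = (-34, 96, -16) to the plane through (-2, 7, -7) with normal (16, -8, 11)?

n = (16, -8, 11), |n|² = 441, and n·R − (-165) = -1323.
t = -1323/441 = -3, so the foot is R − t·n = (-34, 96, -16) − (-3)·(16, -8, 11) = (14, 72, 17).

(14, 72, 17)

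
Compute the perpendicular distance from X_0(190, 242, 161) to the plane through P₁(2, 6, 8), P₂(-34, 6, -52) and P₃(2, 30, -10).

P₁P₂ = (-36, 0, -60) and P₁P₃ = (0, 24, -18), so a normal is n = P₁P₂ × P₁P₃ = (1440, -648, -864).
Then n·(190, 242, 161) - (-7920) = -14400.
|n| = √(2073600 + 419904 + 746496) = 1800, so the distance is |-14400|/1800 = 8.

8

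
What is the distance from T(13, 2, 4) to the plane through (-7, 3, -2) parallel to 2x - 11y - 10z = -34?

3/5

Parallel planes share the normal n = (2, -11, -10); since (-7, 3, -2) lies on the plane, its equation is 2x - 11y - 10z = -27.
n = (2, -11, -10); n·P − (-27) = -9; |n| = 15; distance = 9/15 = 3/5.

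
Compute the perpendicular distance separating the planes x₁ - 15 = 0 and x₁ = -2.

Both planes have normal n = (1, 0, 0), |n| = 1. Any point on the first plane is at distance |(-2) − 15|/|n| = 17/1 = 17 from the second.

17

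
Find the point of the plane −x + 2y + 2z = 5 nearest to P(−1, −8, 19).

n = (−1, 2, 2), |n|² = 9, and n·P − 5 = 18.
t = 18/9 = 2, so the foot is P − t·n = (−1, −8, 19) − 2·(−1, 2, 2) = (1, −12, 15).

(1, -12, 15)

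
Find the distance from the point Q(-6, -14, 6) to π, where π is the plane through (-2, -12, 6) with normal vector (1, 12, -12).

The plane has equation n·(r − (-2, -12, 6)) = 0, i.e. n·r = -218.
Then n·(-6, -14, 6) - (-218) = -28.
|n| = √(1 + 144 + 144) = 17, so the distance is |-28|/17 = 28/17.

28/17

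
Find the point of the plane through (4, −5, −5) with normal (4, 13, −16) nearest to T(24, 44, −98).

(4, -21, -18)

The perpendicular from T has direction n = (4, 13, −16): r = (24, 44, −98) + λ(4, 13, −16).
Substitute into the plane: n·(T + λn) = 31 gives 2236 + 441λ = 31, so λ = -5.
Foot = (24, 44, −98) + (-5)·(4, 13, −16) = (4, −21, −18).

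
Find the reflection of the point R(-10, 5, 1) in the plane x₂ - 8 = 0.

With n = (0, 1, 0), the signed offset is (n·R − 8)/|n|² = -3/1 = -3.
R' = R − 2t·n = (-10, 5, 1) − (-6)·(0, 1, 0) = (-10, 11, 1).

(-10, 11, 1)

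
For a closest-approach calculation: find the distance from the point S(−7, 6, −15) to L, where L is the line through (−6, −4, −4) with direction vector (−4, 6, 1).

Direction vector d = (−4, 6, 1).
AP = (−1, 10, −11), and AP × d = (76, 45, 34).
|AP × d|² = 8957 and |d|² = 53, so the distance is √(8957/53) = √169 = 13.

13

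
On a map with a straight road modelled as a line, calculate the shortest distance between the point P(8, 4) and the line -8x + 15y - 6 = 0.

10/17

d = |(-8)·8 + 15·4 − 6| / √(64 + 225) = |-10|/17 = 10/17.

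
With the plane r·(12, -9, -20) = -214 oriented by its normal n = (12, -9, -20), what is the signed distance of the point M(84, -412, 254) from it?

n·M − (-214) = -150.
|n| = 25, so the signed distance is -150/25 = -6.

-6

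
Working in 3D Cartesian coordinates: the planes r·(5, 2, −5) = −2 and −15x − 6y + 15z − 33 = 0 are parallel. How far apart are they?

√6/2

Divide the second equation by -3 to match normals: 5x + 2y − 5z = -11.
Both planes have normal n = (5, 2, −5), |n| = 3√6. Any point on the first plane is at distance |(-11) − (-2)|/|n| = 9/(3√6) = √6/2 from the second.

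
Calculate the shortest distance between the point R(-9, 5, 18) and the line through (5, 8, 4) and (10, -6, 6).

√401

A direction vector is d = (5, -14, 2).
AP = (-14, -3, 14), and AP × d = (190, 98, 211).
|AP × d|² = 90225 and |d|² = 225, so the distance is √(90225/225) = √401.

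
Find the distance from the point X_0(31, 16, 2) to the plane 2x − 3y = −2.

Normal vector n = (2, −3, 0), and n·(31, 16, 2) − (−2) = 16.
|n| = √(4 + 9 + 0) = √13, so the distance is |16|/√13 = 16√13/13.

16/√13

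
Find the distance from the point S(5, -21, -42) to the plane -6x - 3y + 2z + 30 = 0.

Normal vector n = (-6, -3, 2), and n·(5, -21, -42) - (-30) = -21.
|n| = √(36 + 9 + 4) = 7, so the distance is |-21|/7 = 3.

3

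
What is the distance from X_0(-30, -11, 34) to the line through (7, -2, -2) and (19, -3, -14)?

A direction vector is d = (12, -1, -12).
AP = (-37, -9, 36), and AP × d = (144, -12, 145).
|AP × d|² = 41905 and |d|² = 289, so the distance is √(41905/289) = √145.

√145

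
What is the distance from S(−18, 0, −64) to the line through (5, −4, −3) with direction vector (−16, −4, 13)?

Direction vector d = (−16, −4, 13).
AP = (−23, 4, −61); AP·d = -441, |AP|² = 4266, |d|² = 441.
distance² = |AP|² − (AP·d)²/|d|² = 4266 − 194481/441 = 3825, so the distance is 15√17.

15√17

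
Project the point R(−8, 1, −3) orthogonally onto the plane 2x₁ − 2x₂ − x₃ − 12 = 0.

The perpendicular from R has direction n = (2, −2, −1): r = (−8, 1, −3) + μ(2, −2, −1).
Substitute into the plane: n·(R + μn) = 12 gives -15 + 9μ = 12, so μ = 3.
Foot = (−8, 1, −3) + 3·(2, −2, −1) = (−2, −5, −6).

(-2, -5, -6)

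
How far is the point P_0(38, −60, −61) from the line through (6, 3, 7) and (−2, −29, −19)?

A direction vector is d = (−8, −32, −26).
AP = (32, −63, −68); AP·d = 3528, |AP|² = 9617, |d|² = 1764.
distance² = |AP|² − (AP·d)²/|d|² = 9617 − 12446784/1764 = 2561, so the distance is √2561.

√2561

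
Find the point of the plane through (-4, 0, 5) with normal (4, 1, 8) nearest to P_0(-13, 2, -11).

(-5, 4, 5)

n = (4, 1, 8), |n|² = 81, and n·P_0 − 24 = -162.
t = -162/81 = -2, so the foot is P_0 − t·n = (-13, 2, -11) − (-2)·(4, 1, 8) = (-5, 4, 5).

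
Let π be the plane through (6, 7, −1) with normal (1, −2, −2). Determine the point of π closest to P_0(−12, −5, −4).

The perpendicular from P_0 has direction n = (1, −2, −2): r = (−12, −5, −4) + t(1, −2, −2).
Substitute into the plane: n·(P_0 + tn) = -6 gives 6 + 9t = -6, so t = -4/3.
Foot = (−12, −5, −4) + (-4/3)·(1, −2, −2) = (−40/3, −7/3, −4/3).

(-40/3, -7/3, -4/3)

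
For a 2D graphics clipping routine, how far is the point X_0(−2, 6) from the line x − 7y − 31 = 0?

15/√2

The normal to the line is n = (1, −7) with |n| = 5√2.
|n·X_0 − 31| = |-44 − 31| = 75, so the distance is 75/(5√2) = 15/√2.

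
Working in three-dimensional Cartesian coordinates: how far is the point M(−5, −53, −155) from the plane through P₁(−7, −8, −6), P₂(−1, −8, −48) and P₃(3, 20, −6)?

P₁P₂ = (6, 0, −42) and P₁P₃ = (10, 28, 0), so a normal is n = P₁P₂ × P₁P₃ = (1176, −420, 168).
d = |1176·(-5) + (-420)·(-53) + 168·(-155) − (-5880)| / √(1382976 + 176400 + 28224) = |-3780| / 1260 = 3.

3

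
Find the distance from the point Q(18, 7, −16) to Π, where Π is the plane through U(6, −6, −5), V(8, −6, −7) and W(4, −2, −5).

UV = (2, 0, −2) and UW = (−2, 4, 0), so a normal is n = UV × UW = (8, 4, 8).
n = (8, 4, 8); n·P − (-16) = 60; |n| = 12; distance = 60/12 = 5.

5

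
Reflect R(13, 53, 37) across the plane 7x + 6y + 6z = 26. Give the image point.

(-57, -7, -23)

With n = (7, 6, 6), the signed offset is (n·R − 26)/|n|² = 605/121 = 5.
R' = R − 2t·n = (13, 53, 37) − 10·(7, 6, 6) = (−57, −7, −23).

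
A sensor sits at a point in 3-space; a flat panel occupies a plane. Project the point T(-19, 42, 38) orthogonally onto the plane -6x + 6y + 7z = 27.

(11, 12, 3)

The perpendicular from T has direction n = (-6, 6, 7): r = (-19, 42, 38) + λ(-6, 6, 7).
Substitute into the plane: n·(T + λn) = 27 gives 632 + 121λ = 27, so λ = -5.
Foot = (-19, 42, 38) + (-5)·(-6, 6, 7) = (11, 12, 3).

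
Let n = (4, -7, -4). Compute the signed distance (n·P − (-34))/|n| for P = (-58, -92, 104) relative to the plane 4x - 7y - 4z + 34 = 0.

n·P − (-34) = 30.
|n| = 9, so the signed distance is 30/9 = 10/3.

10/3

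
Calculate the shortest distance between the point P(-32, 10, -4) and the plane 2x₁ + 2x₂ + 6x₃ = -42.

13/√11

Normal vector n = (2, 2, 6), and n·(-32, 10, -4) - (-42) = -26.
|n| = √(4 + 4 + 36) = 2√11, so the distance is |-26|/(2√11) = 13√11/11.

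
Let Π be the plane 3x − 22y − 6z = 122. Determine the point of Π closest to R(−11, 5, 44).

(-8, -17, 38)

The perpendicular from R has direction n = (3, −22, −6): r = (−11, 5, 44) + λ(3, −22, −6).
Substitute into the plane: n·(R + λn) = 122 gives -407 + 529λ = 122, so λ = 1.
Foot = (−11, 5, 44) + 1·(3, −22, −6) = (−8, −17, 38).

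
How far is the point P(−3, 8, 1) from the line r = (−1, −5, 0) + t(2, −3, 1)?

4√3

Direction vector d = (2, −3, 1).
AP = (−2, 13, 1), and AP × d = (16, 4, −20).
|AP × d|² = 672 and |d|² = 14, so the distance is √(672/14) = √48 = 4√3.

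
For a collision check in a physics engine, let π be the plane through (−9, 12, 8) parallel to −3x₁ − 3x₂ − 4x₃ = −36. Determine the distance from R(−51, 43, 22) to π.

Parallel planes share the normal n = (−3, −3, −4); since (−9, 12, 8) lies on the plane, its equation is −3x₁ − 3x₂ − 4x₃ = -41.
Then n·(−51, 43, 22) − (−41) = −23.
|n| = √(9 + 9 + 16) = √34, so the distance is |-23|/√34 = 23/√34.

23√34/34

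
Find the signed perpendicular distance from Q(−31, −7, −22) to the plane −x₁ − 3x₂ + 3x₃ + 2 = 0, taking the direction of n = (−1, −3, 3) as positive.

-12√19/19

n·Q − (-2) = -12.
|n| = √19, so the signed distance is -12√19/19.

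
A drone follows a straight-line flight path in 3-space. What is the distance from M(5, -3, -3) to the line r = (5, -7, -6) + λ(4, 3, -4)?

Direction vector d = (4, 3, -4).
AP = (0, 4, 3), and AP × d = (-25, 12, -16).
|AP × d|² = 1025 and |d|² = 41, so the distance is √(1025/41) = √25 = 5.

5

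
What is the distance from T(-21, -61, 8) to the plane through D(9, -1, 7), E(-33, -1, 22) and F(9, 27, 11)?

16/15

DE = (-42, 0, 15) and DF = (0, 28, 4), so a normal is n = DE × DF = (-420, 168, -1176).
Then n·(-21, -61, 8) - (-12180) = 1344.
|n| = √(176400 + 28224 + 1382976) = 1260, so the distance is |1344|/1260 = 16/15.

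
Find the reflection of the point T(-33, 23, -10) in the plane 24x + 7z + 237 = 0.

With n = (24, 0, 7), the signed offset is (n·T − (-237))/|n|² = -625/625 = -1.
T' = T − 2t·n = (-33, 23, -10) − (-2)·(24, 0, 7) = (15, 23, 4).

(15, 23, 4)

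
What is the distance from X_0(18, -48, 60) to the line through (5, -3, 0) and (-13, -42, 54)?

√1033

A direction vector is d = (-18, -39, 54).
AP = (13, -45, 60), and AP × d = (-90, -1782, -1317).
|AP × d|² = 4918113 and |d|² = 4761, so the distance is √(4918113/4761) = √1033.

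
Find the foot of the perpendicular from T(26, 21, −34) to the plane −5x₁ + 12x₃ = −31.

(11, 21, 2)

The perpendicular from T has direction n = (−5, 0, 12): r = (26, 21, −34) + λ(−5, 0, 12).
Substitute into the plane: n·(T + λn) = -31 gives -538 + 169λ = -31, so λ = 3.
Foot = (26, 21, −34) + 3·(−5, 0, 12) = (11, 21, 2).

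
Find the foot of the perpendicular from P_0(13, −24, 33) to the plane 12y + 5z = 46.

The perpendicular from P_0 has direction n = (0, 12, 5): r = (13, −24, 33) + λ(0, 12, 5).
Substitute into the plane: n·(P_0 + λn) = 46 gives -123 + 169λ = 46, so λ = 1.
Foot = (13, −24, 33) + 1·(0, 12, 5) = (13, −12, 38).

(13, -12, 38)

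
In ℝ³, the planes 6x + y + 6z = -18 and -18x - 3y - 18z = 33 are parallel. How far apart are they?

Divide the second equation by -3 to match normals: 6x + y + 6z = -11.
With common normal n = (6, 1, 6) (|n| = √73), the distance is |(-18) − (-11)|/|n| = 7/√73 = 7√73/73.

7√73/73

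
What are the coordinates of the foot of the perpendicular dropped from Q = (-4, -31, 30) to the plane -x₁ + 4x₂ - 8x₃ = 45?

The perpendicular from Q has direction n = (-1, 4, -8): r = (-4, -31, 30) + t(-1, 4, -8).
Substitute into the plane: n·(Q + tn) = 45 gives -360 + 81t = 45, so t = 5.
Foot = (-4, -31, 30) + 5·(-1, 4, -8) = (-9, -11, -10).

(-9, -11, -10)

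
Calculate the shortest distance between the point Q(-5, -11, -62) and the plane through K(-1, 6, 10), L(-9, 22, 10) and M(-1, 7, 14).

KL = (-8, 16, 0) and KM = (0, 1, 4), so a normal is n = KL × KM = (64, 32, -8).
d = |64·(-5) + 32·(-11) + (-8)·(-62) − 48| / √(4096 + 1024 + 64) = |-224| / 72 = 28/9.

28/9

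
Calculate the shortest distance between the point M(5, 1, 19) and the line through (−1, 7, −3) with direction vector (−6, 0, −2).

Direction vector d = (−6, 0, −2).
AP = (6, −6, 22), and AP × d = (12, −120, −36).
|AP × d|² = 15840 and |d|² = 40, so the distance is √(15840/40) = √396 = 6√11.

6√11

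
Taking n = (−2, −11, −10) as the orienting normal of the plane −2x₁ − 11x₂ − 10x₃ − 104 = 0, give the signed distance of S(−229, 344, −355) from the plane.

n·S − 104 = 120.
|n| = 15, so the signed distance is 120/15 = 8.

8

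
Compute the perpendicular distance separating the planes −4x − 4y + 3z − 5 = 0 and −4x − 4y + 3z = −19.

Both planes have normal n = (−4, −4, 3), |n| = √41. Any point on the first plane is at distance |(-19) − 5|/|n| = 24/√41 = 24√41/41 from the second.

24/√41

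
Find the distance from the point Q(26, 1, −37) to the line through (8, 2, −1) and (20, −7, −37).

10

A direction vector is d = (12, −9, −36).
AP = (18, −1, −36); AP·d = 1521, |AP|² = 1621, |d|² = 1521.
distance² = |AP|² − (AP·d)²/|d|² = 1621 − 2313441/1521 = 100, so the distance is 10.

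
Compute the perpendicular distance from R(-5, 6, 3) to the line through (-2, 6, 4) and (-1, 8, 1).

A direction vector is d = (1, 2, -3).
AP = (-3, 0, -1); AP·d = 0, |AP|² = 10, |d|² = 14.
distance² = |AP|² − (AP·d)²/|d|² = 10 − 0/14 = 10, so the distance is √10.

√10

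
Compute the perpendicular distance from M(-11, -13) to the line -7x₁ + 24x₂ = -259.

24/25

The normal to the line is n = (-7, 24) with |n| = 25.
|n·M − (-259)| = |-235 − (-259)| = 24, so the distance is 24/25.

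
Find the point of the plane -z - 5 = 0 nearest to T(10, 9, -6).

The perpendicular from T has direction n = (0, 0, -1): r = (10, 9, -6) + μ(0, 0, -1).
Substitute into the plane: n·(T + μn) = 5 gives 6 + 1μ = 5, so μ = -1.
Foot = (10, 9, -6) + (-1)·(0, 0, -1) = (10, 9, -5).

(10, 9, -5)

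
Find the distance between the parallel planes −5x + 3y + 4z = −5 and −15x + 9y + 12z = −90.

5/√2

Divide the second equation by 3 to match normals: −5x + 3y + 4z = -30.
With common normal n = (−5, 3, 4) (|n| = 5√2), the distance is |(-5) − (-30)|/|n| = 25/(5√2) = 5√2/2.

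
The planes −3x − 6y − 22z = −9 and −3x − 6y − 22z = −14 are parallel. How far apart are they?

With common normal n = (−3, −6, −22) (|n| = 23), the distance is |(-9) − (-14)|/|n| = 5/23.

5/23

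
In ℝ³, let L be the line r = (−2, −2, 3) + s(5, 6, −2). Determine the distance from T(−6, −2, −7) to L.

2√29

Direction vector d = (5, 6, −2).
AP = (−4, 0, −10); AP·d = 0, |AP|² = 116, |d|² = 65.
distance² = |AP|² − (AP·d)²/|d|² = 116 − 0/65 = 116, so the distance is 2√29.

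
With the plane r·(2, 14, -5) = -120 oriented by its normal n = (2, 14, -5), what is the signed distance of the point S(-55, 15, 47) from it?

n·S − (-120) = -15.
|n| = 15, so the signed distance is -15/15 = -1.

-1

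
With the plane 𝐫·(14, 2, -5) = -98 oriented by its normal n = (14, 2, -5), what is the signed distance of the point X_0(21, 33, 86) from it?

28/15

n·X_0 − (-98) = 28.
|n| = 15, so the signed distance is 28/15.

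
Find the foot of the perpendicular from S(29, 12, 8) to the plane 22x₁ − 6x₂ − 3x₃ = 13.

The perpendicular from S has direction n = (22, −6, −3): r = (29, 12, 8) + t(22, −6, −3).
Substitute into the plane: n·(S + tn) = 13 gives 542 + 529t = 13, so t = -1.
Foot = (29, 12, 8) + (-1)·(22, −6, −3) = (7, 18, 11).

(7, 18, 11)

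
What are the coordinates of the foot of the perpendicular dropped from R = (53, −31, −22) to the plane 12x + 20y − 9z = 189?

n = (12, 20, −9), |n|² = 625, and n·R − 189 = 25.
t = 25/625 = 1/25, so the foot is R − t·n = (53, −31, −22) − (1/25)·(12, 20, −9) = (1313/25, −159/5, −541/25).

(1313/25, -159/5, -541/25)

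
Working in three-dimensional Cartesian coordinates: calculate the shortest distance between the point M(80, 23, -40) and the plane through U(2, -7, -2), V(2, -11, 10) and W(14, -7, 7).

UV = (0, -4, 12) and UW = (12, 0, 9), so a normal is n = UV × UW = (-36, 144, 48).
Then n·(80, 23, -40) - (-1176) = -312.
|n| = √(1296 + 20736 + 2304) = 156, so the distance is |-312|/156 = 2.

2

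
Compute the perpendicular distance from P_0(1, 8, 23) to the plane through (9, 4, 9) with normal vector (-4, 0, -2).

2/√5

The plane has equation n·(r − (9, 4, 9)) = 0, i.e. n·r = -54.
d = |(-4)·1 + (-2)·23 − (-54)| / √(16 + 0 + 4) = |4| / (2√5) = 2/√5.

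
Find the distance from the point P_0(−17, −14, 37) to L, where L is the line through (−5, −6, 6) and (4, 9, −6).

A direction vector is d = (9, 15, −12).
AP = (−12, −8, 31); AP·d = -600, |AP|² = 1169, |d|² = 450.
distance² = |AP|² − (AP·d)²/|d|² = 1169 − 360000/450 = 369, so the distance is 3√41.

3√41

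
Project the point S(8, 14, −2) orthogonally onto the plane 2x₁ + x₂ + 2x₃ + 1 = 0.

The perpendicular from S has direction n = (2, 1, 2): r = (8, 14, −2) + t(2, 1, 2).
Substitute into the plane: n·(S + tn) = -1 gives 26 + 9t = -1, so t = -3.
Foot = (8, 14, −2) + (-3)·(2, 1, 2) = (2, 11, −8).

(2, 11, -8)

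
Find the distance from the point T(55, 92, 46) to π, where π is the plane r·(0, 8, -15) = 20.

26/17

n = (0, 8, -15); n·P − 20 = 26; |n| = 17; distance = 26/17.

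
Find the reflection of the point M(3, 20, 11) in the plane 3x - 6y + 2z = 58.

(21, -16, 23)

With n = (3, -6, 2), the signed offset is (n·M − 58)/|n|² = -147/49 = -3.
M' = M − 2t·n = (3, 20, 11) − (-6)·(3, -6, 2) = (21, -16, 23).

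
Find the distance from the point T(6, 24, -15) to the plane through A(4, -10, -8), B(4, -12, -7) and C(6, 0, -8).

10/√30

AB = (0, -2, 1) and AC = (2, 10, 0), so a normal is n = AB × AC = (-10, 2, 4).
Then n·(6, 24, -15) - (-92) = 20.
|n| = √(100 + 4 + 16) = 2√30, so the distance is |20|/(2√30) = 10/√30.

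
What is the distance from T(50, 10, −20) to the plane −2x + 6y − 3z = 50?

d = |(-2)·50 + 6·10 + (-3)·(-20) − 50| / √(4 + 36 + 9) = |-30| / 7 = 30/7.

30/7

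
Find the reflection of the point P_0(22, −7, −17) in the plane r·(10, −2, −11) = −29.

With n = (10, −2, −11), the signed offset is (n·P_0 − (-29))/|n|² = 450/225 = 2.
P_0' = P_0 − 2t·n = (22, −7, −17) − 4·(10, −2, −11) = (−18, 1, 27).

(-18, 1, 27)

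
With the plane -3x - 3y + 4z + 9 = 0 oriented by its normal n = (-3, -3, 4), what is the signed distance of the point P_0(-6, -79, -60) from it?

n·P_0 − (-9) = 24.
|n| = √34, so the signed distance is 24/√34.

24/√34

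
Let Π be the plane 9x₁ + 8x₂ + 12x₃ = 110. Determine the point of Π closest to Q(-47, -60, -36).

The perpendicular from Q has direction n = (9, 8, 12): r = (-47, -60, -36) + λ(9, 8, 12).
Substitute into the plane: n·(Q + λn) = 110 gives -1335 + 289λ = 110, so λ = 5.
Foot = (-47, -60, -36) + 5·(9, 8, 12) = (-2, -20, 24).

(-2, -20, 24)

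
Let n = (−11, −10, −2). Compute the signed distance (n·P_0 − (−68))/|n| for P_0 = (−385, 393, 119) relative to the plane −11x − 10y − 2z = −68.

n·P_0 − (-68) = 135.
|n| = 15, so the signed distance is 135/15 = 9.

9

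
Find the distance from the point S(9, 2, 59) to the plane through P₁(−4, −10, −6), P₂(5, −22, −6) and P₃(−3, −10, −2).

P₁P₂ = (9, −12, 0) and P₁P₃ = (1, 0, 4), so a normal is n = P₁P₂ × P₁P₃ = (−48, −36, 12).
d = |(-48)·9 + (-36)·2 + 12·59 − 480| / √(2304 + 1296 + 144) = |-276| / (12√26) = 23/√26.

23√26/26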